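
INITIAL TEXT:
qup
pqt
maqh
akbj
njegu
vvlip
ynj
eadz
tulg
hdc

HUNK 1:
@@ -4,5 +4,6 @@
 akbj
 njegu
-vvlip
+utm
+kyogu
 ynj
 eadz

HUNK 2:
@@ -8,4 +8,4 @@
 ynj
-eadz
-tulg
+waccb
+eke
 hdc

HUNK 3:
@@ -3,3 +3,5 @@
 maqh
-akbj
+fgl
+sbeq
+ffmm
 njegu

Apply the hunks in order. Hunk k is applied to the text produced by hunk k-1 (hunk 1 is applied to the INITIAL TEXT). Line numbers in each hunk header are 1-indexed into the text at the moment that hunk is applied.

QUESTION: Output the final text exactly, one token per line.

Hunk 1: at line 4 remove [vvlip] add [utm,kyogu] -> 11 lines: qup pqt maqh akbj njegu utm kyogu ynj eadz tulg hdc
Hunk 2: at line 8 remove [eadz,tulg] add [waccb,eke] -> 11 lines: qup pqt maqh akbj njegu utm kyogu ynj waccb eke hdc
Hunk 3: at line 3 remove [akbj] add [fgl,sbeq,ffmm] -> 13 lines: qup pqt maqh fgl sbeq ffmm njegu utm kyogu ynj waccb eke hdc

Answer: qup
pqt
maqh
fgl
sbeq
ffmm
njegu
utm
kyogu
ynj
waccb
eke
hdc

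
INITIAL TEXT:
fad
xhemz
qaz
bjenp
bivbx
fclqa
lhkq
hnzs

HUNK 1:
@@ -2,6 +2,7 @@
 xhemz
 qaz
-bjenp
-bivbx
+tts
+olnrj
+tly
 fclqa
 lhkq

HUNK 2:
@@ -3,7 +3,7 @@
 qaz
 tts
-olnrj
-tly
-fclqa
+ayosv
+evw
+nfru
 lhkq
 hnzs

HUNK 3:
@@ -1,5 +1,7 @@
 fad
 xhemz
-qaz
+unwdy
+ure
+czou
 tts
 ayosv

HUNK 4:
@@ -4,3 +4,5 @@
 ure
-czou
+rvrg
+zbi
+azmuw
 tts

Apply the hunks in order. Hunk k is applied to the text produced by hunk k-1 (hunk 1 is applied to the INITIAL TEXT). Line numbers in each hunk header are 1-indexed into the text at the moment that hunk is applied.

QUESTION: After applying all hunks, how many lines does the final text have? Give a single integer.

Hunk 1: at line 2 remove [bjenp,bivbx] add [tts,olnrj,tly] -> 9 lines: fad xhemz qaz tts olnrj tly fclqa lhkq hnzs
Hunk 2: at line 3 remove [olnrj,tly,fclqa] add [ayosv,evw,nfru] -> 9 lines: fad xhemz qaz tts ayosv evw nfru lhkq hnzs
Hunk 3: at line 1 remove [qaz] add [unwdy,ure,czou] -> 11 lines: fad xhemz unwdy ure czou tts ayosv evw nfru lhkq hnzs
Hunk 4: at line 4 remove [czou] add [rvrg,zbi,azmuw] -> 13 lines: fad xhemz unwdy ure rvrg zbi azmuw tts ayosv evw nfru lhkq hnzs
Final line count: 13

Answer: 13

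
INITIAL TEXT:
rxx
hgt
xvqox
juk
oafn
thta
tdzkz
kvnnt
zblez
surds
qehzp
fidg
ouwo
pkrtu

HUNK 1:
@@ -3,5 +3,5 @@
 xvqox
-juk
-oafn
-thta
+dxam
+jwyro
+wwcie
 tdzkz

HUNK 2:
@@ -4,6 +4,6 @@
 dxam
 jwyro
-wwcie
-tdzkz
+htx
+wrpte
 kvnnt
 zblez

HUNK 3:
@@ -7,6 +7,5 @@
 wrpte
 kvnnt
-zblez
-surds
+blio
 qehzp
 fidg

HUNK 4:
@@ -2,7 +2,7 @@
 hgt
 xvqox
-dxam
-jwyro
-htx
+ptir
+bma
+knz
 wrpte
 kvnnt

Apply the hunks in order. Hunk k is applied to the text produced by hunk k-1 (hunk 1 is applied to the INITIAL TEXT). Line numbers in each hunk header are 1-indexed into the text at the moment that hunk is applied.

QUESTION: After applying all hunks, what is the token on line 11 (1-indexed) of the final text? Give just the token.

Hunk 1: at line 3 remove [juk,oafn,thta] add [dxam,jwyro,wwcie] -> 14 lines: rxx hgt xvqox dxam jwyro wwcie tdzkz kvnnt zblez surds qehzp fidg ouwo pkrtu
Hunk 2: at line 4 remove [wwcie,tdzkz] add [htx,wrpte] -> 14 lines: rxx hgt xvqox dxam jwyro htx wrpte kvnnt zblez surds qehzp fidg ouwo pkrtu
Hunk 3: at line 7 remove [zblez,surds] add [blio] -> 13 lines: rxx hgt xvqox dxam jwyro htx wrpte kvnnt blio qehzp fidg ouwo pkrtu
Hunk 4: at line 2 remove [dxam,jwyro,htx] add [ptir,bma,knz] -> 13 lines: rxx hgt xvqox ptir bma knz wrpte kvnnt blio qehzp fidg ouwo pkrtu
Final line 11: fidg

Answer: fidg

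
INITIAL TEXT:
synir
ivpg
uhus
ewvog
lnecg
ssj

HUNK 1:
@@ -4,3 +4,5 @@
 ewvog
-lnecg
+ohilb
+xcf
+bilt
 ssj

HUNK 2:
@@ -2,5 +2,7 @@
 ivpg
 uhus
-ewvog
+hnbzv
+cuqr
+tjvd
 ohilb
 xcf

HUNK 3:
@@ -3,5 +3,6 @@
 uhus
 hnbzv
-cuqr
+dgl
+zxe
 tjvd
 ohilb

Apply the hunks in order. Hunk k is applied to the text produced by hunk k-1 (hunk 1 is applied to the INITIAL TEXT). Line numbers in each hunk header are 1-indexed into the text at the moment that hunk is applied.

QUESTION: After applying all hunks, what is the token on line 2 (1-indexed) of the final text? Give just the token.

Hunk 1: at line 4 remove [lnecg] add [ohilb,xcf,bilt] -> 8 lines: synir ivpg uhus ewvog ohilb xcf bilt ssj
Hunk 2: at line 2 remove [ewvog] add [hnbzv,cuqr,tjvd] -> 10 lines: synir ivpg uhus hnbzv cuqr tjvd ohilb xcf bilt ssj
Hunk 3: at line 3 remove [cuqr] add [dgl,zxe] -> 11 lines: synir ivpg uhus hnbzv dgl zxe tjvd ohilb xcf bilt ssj
Final line 2: ivpg

Answer: ivpg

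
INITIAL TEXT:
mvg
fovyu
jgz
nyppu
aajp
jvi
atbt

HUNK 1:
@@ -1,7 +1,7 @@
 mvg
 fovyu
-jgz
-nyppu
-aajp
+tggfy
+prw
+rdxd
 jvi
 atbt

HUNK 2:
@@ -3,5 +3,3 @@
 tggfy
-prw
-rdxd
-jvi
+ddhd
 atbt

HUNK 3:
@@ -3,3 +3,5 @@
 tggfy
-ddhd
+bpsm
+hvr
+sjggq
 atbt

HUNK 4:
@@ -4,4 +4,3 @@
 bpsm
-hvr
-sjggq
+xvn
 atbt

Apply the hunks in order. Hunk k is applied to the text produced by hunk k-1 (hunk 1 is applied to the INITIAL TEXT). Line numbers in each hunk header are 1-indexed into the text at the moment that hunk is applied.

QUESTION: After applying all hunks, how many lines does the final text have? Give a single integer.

Answer: 6

Derivation:
Hunk 1: at line 1 remove [jgz,nyppu,aajp] add [tggfy,prw,rdxd] -> 7 lines: mvg fovyu tggfy prw rdxd jvi atbt
Hunk 2: at line 3 remove [prw,rdxd,jvi] add [ddhd] -> 5 lines: mvg fovyu tggfy ddhd atbt
Hunk 3: at line 3 remove [ddhd] add [bpsm,hvr,sjggq] -> 7 lines: mvg fovyu tggfy bpsm hvr sjggq atbt
Hunk 4: at line 4 remove [hvr,sjggq] add [xvn] -> 6 lines: mvg fovyu tggfy bpsm xvn atbt
Final line count: 6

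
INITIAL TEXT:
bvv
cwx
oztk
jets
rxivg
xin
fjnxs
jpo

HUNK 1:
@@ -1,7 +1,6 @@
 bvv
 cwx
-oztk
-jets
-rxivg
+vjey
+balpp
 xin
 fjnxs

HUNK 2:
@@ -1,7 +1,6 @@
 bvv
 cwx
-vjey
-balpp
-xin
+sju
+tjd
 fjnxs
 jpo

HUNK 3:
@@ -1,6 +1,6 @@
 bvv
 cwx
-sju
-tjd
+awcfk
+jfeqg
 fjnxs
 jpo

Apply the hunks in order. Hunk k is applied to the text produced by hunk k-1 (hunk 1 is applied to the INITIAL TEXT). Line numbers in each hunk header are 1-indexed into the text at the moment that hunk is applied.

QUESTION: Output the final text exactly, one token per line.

Hunk 1: at line 1 remove [oztk,jets,rxivg] add [vjey,balpp] -> 7 lines: bvv cwx vjey balpp xin fjnxs jpo
Hunk 2: at line 1 remove [vjey,balpp,xin] add [sju,tjd] -> 6 lines: bvv cwx sju tjd fjnxs jpo
Hunk 3: at line 1 remove [sju,tjd] add [awcfk,jfeqg] -> 6 lines: bvv cwx awcfk jfeqg fjnxs jpo

Answer: bvv
cwx
awcfk
jfeqg
fjnxs
jpo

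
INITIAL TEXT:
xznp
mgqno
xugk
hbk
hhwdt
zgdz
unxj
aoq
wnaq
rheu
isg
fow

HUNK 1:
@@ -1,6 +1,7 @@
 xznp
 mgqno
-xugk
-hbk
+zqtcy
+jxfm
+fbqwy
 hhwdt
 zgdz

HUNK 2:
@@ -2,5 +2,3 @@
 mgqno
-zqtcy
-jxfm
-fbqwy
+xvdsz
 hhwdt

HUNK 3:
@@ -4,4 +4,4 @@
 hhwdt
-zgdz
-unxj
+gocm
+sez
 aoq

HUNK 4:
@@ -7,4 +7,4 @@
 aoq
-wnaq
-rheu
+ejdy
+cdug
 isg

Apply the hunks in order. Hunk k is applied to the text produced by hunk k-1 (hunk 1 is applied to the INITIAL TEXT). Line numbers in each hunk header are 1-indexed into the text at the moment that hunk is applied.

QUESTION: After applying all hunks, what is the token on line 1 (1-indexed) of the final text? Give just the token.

Hunk 1: at line 1 remove [xugk,hbk] add [zqtcy,jxfm,fbqwy] -> 13 lines: xznp mgqno zqtcy jxfm fbqwy hhwdt zgdz unxj aoq wnaq rheu isg fow
Hunk 2: at line 2 remove [zqtcy,jxfm,fbqwy] add [xvdsz] -> 11 lines: xznp mgqno xvdsz hhwdt zgdz unxj aoq wnaq rheu isg fow
Hunk 3: at line 4 remove [zgdz,unxj] add [gocm,sez] -> 11 lines: xznp mgqno xvdsz hhwdt gocm sez aoq wnaq rheu isg fow
Hunk 4: at line 7 remove [wnaq,rheu] add [ejdy,cdug] -> 11 lines: xznp mgqno xvdsz hhwdt gocm sez aoq ejdy cdug isg fow
Final line 1: xznp

Answer: xznp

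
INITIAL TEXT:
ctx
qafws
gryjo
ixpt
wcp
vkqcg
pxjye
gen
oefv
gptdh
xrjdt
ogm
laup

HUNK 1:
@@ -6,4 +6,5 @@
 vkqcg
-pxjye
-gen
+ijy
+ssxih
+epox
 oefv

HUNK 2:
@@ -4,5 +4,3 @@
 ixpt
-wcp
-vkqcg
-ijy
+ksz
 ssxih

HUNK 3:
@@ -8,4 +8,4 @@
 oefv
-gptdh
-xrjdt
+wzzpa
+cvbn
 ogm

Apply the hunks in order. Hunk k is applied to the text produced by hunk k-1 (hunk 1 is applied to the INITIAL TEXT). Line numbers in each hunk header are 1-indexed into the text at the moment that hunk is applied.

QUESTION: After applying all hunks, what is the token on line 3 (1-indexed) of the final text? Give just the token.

Answer: gryjo

Derivation:
Hunk 1: at line 6 remove [pxjye,gen] add [ijy,ssxih,epox] -> 14 lines: ctx qafws gryjo ixpt wcp vkqcg ijy ssxih epox oefv gptdh xrjdt ogm laup
Hunk 2: at line 4 remove [wcp,vkqcg,ijy] add [ksz] -> 12 lines: ctx qafws gryjo ixpt ksz ssxih epox oefv gptdh xrjdt ogm laup
Hunk 3: at line 8 remove [gptdh,xrjdt] add [wzzpa,cvbn] -> 12 lines: ctx qafws gryjo ixpt ksz ssxih epox oefv wzzpa cvbn ogm laup
Final line 3: gryjo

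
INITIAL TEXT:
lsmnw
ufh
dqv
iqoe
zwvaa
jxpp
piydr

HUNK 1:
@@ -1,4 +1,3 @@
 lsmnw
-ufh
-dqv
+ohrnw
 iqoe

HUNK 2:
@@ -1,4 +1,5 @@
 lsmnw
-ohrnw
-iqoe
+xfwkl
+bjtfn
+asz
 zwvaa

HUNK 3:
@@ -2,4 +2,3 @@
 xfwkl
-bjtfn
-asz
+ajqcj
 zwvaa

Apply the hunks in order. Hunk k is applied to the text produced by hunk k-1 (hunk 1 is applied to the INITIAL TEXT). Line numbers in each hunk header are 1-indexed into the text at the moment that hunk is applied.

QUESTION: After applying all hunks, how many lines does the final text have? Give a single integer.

Answer: 6

Derivation:
Hunk 1: at line 1 remove [ufh,dqv] add [ohrnw] -> 6 lines: lsmnw ohrnw iqoe zwvaa jxpp piydr
Hunk 2: at line 1 remove [ohrnw,iqoe] add [xfwkl,bjtfn,asz] -> 7 lines: lsmnw xfwkl bjtfn asz zwvaa jxpp piydr
Hunk 3: at line 2 remove [bjtfn,asz] add [ajqcj] -> 6 lines: lsmnw xfwkl ajqcj zwvaa jxpp piydr
Final line count: 6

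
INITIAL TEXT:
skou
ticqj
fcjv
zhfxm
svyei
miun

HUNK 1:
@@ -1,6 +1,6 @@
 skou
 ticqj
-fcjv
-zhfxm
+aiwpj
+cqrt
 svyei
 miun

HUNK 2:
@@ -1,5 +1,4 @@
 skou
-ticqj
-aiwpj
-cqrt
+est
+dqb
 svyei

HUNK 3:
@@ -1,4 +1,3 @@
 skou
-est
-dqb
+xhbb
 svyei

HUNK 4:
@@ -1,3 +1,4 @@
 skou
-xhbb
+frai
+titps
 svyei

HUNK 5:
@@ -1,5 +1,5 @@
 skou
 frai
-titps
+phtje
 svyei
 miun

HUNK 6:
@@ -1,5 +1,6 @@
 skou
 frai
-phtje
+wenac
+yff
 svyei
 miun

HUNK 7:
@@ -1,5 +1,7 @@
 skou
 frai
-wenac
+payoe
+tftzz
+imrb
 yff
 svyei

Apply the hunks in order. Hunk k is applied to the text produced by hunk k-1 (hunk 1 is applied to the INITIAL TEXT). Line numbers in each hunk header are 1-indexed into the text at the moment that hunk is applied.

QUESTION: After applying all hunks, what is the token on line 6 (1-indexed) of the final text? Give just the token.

Hunk 1: at line 1 remove [fcjv,zhfxm] add [aiwpj,cqrt] -> 6 lines: skou ticqj aiwpj cqrt svyei miun
Hunk 2: at line 1 remove [ticqj,aiwpj,cqrt] add [est,dqb] -> 5 lines: skou est dqb svyei miun
Hunk 3: at line 1 remove [est,dqb] add [xhbb] -> 4 lines: skou xhbb svyei miun
Hunk 4: at line 1 remove [xhbb] add [frai,titps] -> 5 lines: skou frai titps svyei miun
Hunk 5: at line 1 remove [titps] add [phtje] -> 5 lines: skou frai phtje svyei miun
Hunk 6: at line 1 remove [phtje] add [wenac,yff] -> 6 lines: skou frai wenac yff svyei miun
Hunk 7: at line 1 remove [wenac] add [payoe,tftzz,imrb] -> 8 lines: skou frai payoe tftzz imrb yff svyei miun
Final line 6: yff

Answer: yff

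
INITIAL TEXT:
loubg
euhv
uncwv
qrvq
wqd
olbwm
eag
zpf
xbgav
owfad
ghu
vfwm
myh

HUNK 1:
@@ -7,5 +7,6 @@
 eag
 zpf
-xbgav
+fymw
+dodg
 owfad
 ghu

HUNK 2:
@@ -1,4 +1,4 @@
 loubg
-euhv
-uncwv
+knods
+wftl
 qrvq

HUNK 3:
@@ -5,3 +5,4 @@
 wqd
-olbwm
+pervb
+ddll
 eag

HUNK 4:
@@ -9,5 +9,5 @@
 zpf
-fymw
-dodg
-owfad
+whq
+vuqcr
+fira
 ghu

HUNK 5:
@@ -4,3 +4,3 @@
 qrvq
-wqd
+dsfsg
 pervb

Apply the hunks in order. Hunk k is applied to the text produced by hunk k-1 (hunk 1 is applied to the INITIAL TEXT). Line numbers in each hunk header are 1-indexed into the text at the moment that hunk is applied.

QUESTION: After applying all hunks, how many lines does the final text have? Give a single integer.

Hunk 1: at line 7 remove [xbgav] add [fymw,dodg] -> 14 lines: loubg euhv uncwv qrvq wqd olbwm eag zpf fymw dodg owfad ghu vfwm myh
Hunk 2: at line 1 remove [euhv,uncwv] add [knods,wftl] -> 14 lines: loubg knods wftl qrvq wqd olbwm eag zpf fymw dodg owfad ghu vfwm myh
Hunk 3: at line 5 remove [olbwm] add [pervb,ddll] -> 15 lines: loubg knods wftl qrvq wqd pervb ddll eag zpf fymw dodg owfad ghu vfwm myh
Hunk 4: at line 9 remove [fymw,dodg,owfad] add [whq,vuqcr,fira] -> 15 lines: loubg knods wftl qrvq wqd pervb ddll eag zpf whq vuqcr fira ghu vfwm myh
Hunk 5: at line 4 remove [wqd] add [dsfsg] -> 15 lines: loubg knods wftl qrvq dsfsg pervb ddll eag zpf whq vuqcr fira ghu vfwm myh
Final line count: 15

Answer: 15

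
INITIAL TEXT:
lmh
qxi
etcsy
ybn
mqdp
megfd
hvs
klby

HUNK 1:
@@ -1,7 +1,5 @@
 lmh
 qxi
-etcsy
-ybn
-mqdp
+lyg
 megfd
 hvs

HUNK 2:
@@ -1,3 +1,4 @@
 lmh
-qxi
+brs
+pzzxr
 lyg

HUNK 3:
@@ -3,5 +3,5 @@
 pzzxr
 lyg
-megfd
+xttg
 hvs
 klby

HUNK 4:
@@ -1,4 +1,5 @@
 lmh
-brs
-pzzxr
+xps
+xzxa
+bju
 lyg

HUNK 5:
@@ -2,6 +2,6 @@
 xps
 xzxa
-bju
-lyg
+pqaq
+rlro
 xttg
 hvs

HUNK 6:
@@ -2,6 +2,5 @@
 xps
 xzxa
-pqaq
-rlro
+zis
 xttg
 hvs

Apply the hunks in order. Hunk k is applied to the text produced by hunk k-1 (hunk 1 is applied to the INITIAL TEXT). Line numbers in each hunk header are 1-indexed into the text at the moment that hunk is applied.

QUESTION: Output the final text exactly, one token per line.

Answer: lmh
xps
xzxa
zis
xttg
hvs
klby

Derivation:
Hunk 1: at line 1 remove [etcsy,ybn,mqdp] add [lyg] -> 6 lines: lmh qxi lyg megfd hvs klby
Hunk 2: at line 1 remove [qxi] add [brs,pzzxr] -> 7 lines: lmh brs pzzxr lyg megfd hvs klby
Hunk 3: at line 3 remove [megfd] add [xttg] -> 7 lines: lmh brs pzzxr lyg xttg hvs klby
Hunk 4: at line 1 remove [brs,pzzxr] add [xps,xzxa,bju] -> 8 lines: lmh xps xzxa bju lyg xttg hvs klby
Hunk 5: at line 2 remove [bju,lyg] add [pqaq,rlro] -> 8 lines: lmh xps xzxa pqaq rlro xttg hvs klby
Hunk 6: at line 2 remove [pqaq,rlro] add [zis] -> 7 lines: lmh xps xzxa zis xttg hvs klby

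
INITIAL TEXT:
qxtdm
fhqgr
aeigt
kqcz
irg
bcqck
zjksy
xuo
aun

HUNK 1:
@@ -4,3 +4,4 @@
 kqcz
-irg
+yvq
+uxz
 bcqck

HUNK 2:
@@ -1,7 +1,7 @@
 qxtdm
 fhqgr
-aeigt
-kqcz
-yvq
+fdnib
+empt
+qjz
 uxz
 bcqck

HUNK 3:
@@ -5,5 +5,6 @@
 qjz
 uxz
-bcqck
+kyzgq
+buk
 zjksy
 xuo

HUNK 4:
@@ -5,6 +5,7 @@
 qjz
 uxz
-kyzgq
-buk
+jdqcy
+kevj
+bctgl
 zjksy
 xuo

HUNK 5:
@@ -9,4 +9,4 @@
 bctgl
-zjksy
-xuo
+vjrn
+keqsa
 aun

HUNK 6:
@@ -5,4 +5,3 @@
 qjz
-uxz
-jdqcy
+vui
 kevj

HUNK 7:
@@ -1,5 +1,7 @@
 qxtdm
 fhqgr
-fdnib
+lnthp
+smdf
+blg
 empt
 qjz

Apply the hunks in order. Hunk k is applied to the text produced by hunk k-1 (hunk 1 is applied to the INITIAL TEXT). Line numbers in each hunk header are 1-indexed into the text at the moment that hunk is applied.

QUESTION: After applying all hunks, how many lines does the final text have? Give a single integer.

Hunk 1: at line 4 remove [irg] add [yvq,uxz] -> 10 lines: qxtdm fhqgr aeigt kqcz yvq uxz bcqck zjksy xuo aun
Hunk 2: at line 1 remove [aeigt,kqcz,yvq] add [fdnib,empt,qjz] -> 10 lines: qxtdm fhqgr fdnib empt qjz uxz bcqck zjksy xuo aun
Hunk 3: at line 5 remove [bcqck] add [kyzgq,buk] -> 11 lines: qxtdm fhqgr fdnib empt qjz uxz kyzgq buk zjksy xuo aun
Hunk 4: at line 5 remove [kyzgq,buk] add [jdqcy,kevj,bctgl] -> 12 lines: qxtdm fhqgr fdnib empt qjz uxz jdqcy kevj bctgl zjksy xuo aun
Hunk 5: at line 9 remove [zjksy,xuo] add [vjrn,keqsa] -> 12 lines: qxtdm fhqgr fdnib empt qjz uxz jdqcy kevj bctgl vjrn keqsa aun
Hunk 6: at line 5 remove [uxz,jdqcy] add [vui] -> 11 lines: qxtdm fhqgr fdnib empt qjz vui kevj bctgl vjrn keqsa aun
Hunk 7: at line 1 remove [fdnib] add [lnthp,smdf,blg] -> 13 lines: qxtdm fhqgr lnthp smdf blg empt qjz vui kevj bctgl vjrn keqsa aun
Final line count: 13

Answer: 13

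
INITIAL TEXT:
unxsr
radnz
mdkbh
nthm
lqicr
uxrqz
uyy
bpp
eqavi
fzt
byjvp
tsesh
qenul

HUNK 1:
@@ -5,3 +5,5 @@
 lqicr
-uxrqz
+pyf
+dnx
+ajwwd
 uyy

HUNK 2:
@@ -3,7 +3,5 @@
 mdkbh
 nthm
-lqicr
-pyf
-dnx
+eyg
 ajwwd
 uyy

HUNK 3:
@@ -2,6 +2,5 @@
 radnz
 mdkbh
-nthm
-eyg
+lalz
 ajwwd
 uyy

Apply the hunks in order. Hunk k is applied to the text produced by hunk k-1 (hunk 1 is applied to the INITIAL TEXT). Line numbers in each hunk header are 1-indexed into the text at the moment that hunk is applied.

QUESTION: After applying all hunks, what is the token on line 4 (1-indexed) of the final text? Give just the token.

Hunk 1: at line 5 remove [uxrqz] add [pyf,dnx,ajwwd] -> 15 lines: unxsr radnz mdkbh nthm lqicr pyf dnx ajwwd uyy bpp eqavi fzt byjvp tsesh qenul
Hunk 2: at line 3 remove [lqicr,pyf,dnx] add [eyg] -> 13 lines: unxsr radnz mdkbh nthm eyg ajwwd uyy bpp eqavi fzt byjvp tsesh qenul
Hunk 3: at line 2 remove [nthm,eyg] add [lalz] -> 12 lines: unxsr radnz mdkbh lalz ajwwd uyy bpp eqavi fzt byjvp tsesh qenul
Final line 4: lalz

Answer: lalz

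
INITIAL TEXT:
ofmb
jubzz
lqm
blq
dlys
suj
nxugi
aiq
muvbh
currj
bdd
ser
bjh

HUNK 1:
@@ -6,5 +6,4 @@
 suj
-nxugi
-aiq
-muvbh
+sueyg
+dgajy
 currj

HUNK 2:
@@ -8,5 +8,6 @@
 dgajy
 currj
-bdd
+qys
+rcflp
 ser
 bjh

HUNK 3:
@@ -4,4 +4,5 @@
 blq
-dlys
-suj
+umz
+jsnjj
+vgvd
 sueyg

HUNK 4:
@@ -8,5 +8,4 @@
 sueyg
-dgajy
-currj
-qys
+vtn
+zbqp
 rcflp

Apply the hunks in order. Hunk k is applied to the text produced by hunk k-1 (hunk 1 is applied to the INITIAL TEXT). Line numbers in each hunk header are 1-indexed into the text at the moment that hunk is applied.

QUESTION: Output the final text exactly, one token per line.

Hunk 1: at line 6 remove [nxugi,aiq,muvbh] add [sueyg,dgajy] -> 12 lines: ofmb jubzz lqm blq dlys suj sueyg dgajy currj bdd ser bjh
Hunk 2: at line 8 remove [bdd] add [qys,rcflp] -> 13 lines: ofmb jubzz lqm blq dlys suj sueyg dgajy currj qys rcflp ser bjh
Hunk 3: at line 4 remove [dlys,suj] add [umz,jsnjj,vgvd] -> 14 lines: ofmb jubzz lqm blq umz jsnjj vgvd sueyg dgajy currj qys rcflp ser bjh
Hunk 4: at line 8 remove [dgajy,currj,qys] add [vtn,zbqp] -> 13 lines: ofmb jubzz lqm blq umz jsnjj vgvd sueyg vtn zbqp rcflp ser bjh

Answer: ofmb
jubzz
lqm
blq
umz
jsnjj
vgvd
sueyg
vtn
zbqp
rcflp
ser
bjh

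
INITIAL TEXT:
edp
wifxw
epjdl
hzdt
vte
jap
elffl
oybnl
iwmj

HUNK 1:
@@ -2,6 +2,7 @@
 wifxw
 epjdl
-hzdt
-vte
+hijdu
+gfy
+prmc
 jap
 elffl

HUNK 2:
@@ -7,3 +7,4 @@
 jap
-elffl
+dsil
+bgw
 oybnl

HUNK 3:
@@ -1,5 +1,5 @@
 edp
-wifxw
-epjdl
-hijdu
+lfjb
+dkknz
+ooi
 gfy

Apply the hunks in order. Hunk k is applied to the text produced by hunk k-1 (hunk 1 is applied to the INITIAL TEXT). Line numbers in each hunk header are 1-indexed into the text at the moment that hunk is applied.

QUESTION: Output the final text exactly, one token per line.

Answer: edp
lfjb
dkknz
ooi
gfy
prmc
jap
dsil
bgw
oybnl
iwmj

Derivation:
Hunk 1: at line 2 remove [hzdt,vte] add [hijdu,gfy,prmc] -> 10 lines: edp wifxw epjdl hijdu gfy prmc jap elffl oybnl iwmj
Hunk 2: at line 7 remove [elffl] add [dsil,bgw] -> 11 lines: edp wifxw epjdl hijdu gfy prmc jap dsil bgw oybnl iwmj
Hunk 3: at line 1 remove [wifxw,epjdl,hijdu] add [lfjb,dkknz,ooi] -> 11 lines: edp lfjb dkknz ooi gfy prmc jap dsil bgw oybnl iwmj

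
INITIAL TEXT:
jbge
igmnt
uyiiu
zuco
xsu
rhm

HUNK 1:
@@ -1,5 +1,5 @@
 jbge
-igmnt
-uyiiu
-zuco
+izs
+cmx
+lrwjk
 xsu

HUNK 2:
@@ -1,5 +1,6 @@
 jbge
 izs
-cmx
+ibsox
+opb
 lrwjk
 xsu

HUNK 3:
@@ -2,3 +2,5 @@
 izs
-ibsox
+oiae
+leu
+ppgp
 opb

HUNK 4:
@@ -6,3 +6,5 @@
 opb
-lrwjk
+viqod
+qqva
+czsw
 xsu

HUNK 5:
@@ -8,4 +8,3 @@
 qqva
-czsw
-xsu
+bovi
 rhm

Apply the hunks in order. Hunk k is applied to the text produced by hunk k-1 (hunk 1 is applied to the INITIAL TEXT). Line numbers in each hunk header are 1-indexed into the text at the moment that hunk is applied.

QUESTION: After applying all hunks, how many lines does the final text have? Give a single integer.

Hunk 1: at line 1 remove [igmnt,uyiiu,zuco] add [izs,cmx,lrwjk] -> 6 lines: jbge izs cmx lrwjk xsu rhm
Hunk 2: at line 1 remove [cmx] add [ibsox,opb] -> 7 lines: jbge izs ibsox opb lrwjk xsu rhm
Hunk 3: at line 2 remove [ibsox] add [oiae,leu,ppgp] -> 9 lines: jbge izs oiae leu ppgp opb lrwjk xsu rhm
Hunk 4: at line 6 remove [lrwjk] add [viqod,qqva,czsw] -> 11 lines: jbge izs oiae leu ppgp opb viqod qqva czsw xsu rhm
Hunk 5: at line 8 remove [czsw,xsu] add [bovi] -> 10 lines: jbge izs oiae leu ppgp opb viqod qqva bovi rhm
Final line count: 10

Answer: 10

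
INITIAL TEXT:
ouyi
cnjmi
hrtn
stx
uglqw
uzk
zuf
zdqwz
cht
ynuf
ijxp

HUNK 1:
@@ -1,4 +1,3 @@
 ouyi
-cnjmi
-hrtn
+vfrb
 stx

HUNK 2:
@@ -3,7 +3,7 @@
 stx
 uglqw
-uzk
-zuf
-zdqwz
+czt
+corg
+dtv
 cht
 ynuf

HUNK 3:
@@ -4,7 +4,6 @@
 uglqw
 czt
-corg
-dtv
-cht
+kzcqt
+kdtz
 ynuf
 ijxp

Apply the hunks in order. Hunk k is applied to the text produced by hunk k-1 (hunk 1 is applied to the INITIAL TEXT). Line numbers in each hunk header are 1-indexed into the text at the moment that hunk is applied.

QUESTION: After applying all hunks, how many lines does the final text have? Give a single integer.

Hunk 1: at line 1 remove [cnjmi,hrtn] add [vfrb] -> 10 lines: ouyi vfrb stx uglqw uzk zuf zdqwz cht ynuf ijxp
Hunk 2: at line 3 remove [uzk,zuf,zdqwz] add [czt,corg,dtv] -> 10 lines: ouyi vfrb stx uglqw czt corg dtv cht ynuf ijxp
Hunk 3: at line 4 remove [corg,dtv,cht] add [kzcqt,kdtz] -> 9 lines: ouyi vfrb stx uglqw czt kzcqt kdtz ynuf ijxp
Final line count: 9

Answer: 9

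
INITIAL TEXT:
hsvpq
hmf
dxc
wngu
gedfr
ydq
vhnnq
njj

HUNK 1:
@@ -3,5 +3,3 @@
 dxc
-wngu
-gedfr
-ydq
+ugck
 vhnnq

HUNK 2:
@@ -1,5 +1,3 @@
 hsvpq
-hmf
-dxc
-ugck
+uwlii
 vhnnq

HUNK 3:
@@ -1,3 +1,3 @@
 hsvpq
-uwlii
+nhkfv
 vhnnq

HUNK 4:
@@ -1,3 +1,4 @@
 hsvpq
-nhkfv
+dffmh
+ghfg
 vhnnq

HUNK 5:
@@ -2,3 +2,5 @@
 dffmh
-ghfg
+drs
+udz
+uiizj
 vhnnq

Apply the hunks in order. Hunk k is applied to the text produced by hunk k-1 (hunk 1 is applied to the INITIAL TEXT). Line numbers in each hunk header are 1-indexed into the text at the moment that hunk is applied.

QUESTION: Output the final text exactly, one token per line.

Answer: hsvpq
dffmh
drs
udz
uiizj
vhnnq
njj

Derivation:
Hunk 1: at line 3 remove [wngu,gedfr,ydq] add [ugck] -> 6 lines: hsvpq hmf dxc ugck vhnnq njj
Hunk 2: at line 1 remove [hmf,dxc,ugck] add [uwlii] -> 4 lines: hsvpq uwlii vhnnq njj
Hunk 3: at line 1 remove [uwlii] add [nhkfv] -> 4 lines: hsvpq nhkfv vhnnq njj
Hunk 4: at line 1 remove [nhkfv] add [dffmh,ghfg] -> 5 lines: hsvpq dffmh ghfg vhnnq njj
Hunk 5: at line 2 remove [ghfg] add [drs,udz,uiizj] -> 7 lines: hsvpq dffmh drs udz uiizj vhnnq njj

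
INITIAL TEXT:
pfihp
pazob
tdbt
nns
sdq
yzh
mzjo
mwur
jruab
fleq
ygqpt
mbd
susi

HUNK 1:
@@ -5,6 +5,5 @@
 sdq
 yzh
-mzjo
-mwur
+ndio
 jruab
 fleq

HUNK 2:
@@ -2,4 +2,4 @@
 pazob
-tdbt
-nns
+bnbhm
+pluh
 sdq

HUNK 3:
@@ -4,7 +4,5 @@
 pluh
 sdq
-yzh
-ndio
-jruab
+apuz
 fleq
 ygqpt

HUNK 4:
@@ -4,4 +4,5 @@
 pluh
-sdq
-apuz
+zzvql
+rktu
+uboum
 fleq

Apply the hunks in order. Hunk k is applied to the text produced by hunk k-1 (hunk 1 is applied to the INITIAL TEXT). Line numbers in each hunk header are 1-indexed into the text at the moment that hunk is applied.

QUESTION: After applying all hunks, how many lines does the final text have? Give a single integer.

Hunk 1: at line 5 remove [mzjo,mwur] add [ndio] -> 12 lines: pfihp pazob tdbt nns sdq yzh ndio jruab fleq ygqpt mbd susi
Hunk 2: at line 2 remove [tdbt,nns] add [bnbhm,pluh] -> 12 lines: pfihp pazob bnbhm pluh sdq yzh ndio jruab fleq ygqpt mbd susi
Hunk 3: at line 4 remove [yzh,ndio,jruab] add [apuz] -> 10 lines: pfihp pazob bnbhm pluh sdq apuz fleq ygqpt mbd susi
Hunk 4: at line 4 remove [sdq,apuz] add [zzvql,rktu,uboum] -> 11 lines: pfihp pazob bnbhm pluh zzvql rktu uboum fleq ygqpt mbd susi
Final line count: 11

Answer: 11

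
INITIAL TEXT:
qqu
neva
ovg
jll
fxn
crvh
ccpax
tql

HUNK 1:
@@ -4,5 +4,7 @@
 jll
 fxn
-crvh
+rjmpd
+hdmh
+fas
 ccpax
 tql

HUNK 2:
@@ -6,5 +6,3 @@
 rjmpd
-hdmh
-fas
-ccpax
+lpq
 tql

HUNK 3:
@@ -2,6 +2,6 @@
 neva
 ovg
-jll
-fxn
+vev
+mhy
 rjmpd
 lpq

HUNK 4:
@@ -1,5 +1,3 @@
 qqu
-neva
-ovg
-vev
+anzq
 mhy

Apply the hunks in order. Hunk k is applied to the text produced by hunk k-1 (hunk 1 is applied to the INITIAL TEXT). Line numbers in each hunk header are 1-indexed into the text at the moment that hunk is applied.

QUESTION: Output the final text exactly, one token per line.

Answer: qqu
anzq
mhy
rjmpd
lpq
tql

Derivation:
Hunk 1: at line 4 remove [crvh] add [rjmpd,hdmh,fas] -> 10 lines: qqu neva ovg jll fxn rjmpd hdmh fas ccpax tql
Hunk 2: at line 6 remove [hdmh,fas,ccpax] add [lpq] -> 8 lines: qqu neva ovg jll fxn rjmpd lpq tql
Hunk 3: at line 2 remove [jll,fxn] add [vev,mhy] -> 8 lines: qqu neva ovg vev mhy rjmpd lpq tql
Hunk 4: at line 1 remove [neva,ovg,vev] add [anzq] -> 6 lines: qqu anzq mhy rjmpd lpq tql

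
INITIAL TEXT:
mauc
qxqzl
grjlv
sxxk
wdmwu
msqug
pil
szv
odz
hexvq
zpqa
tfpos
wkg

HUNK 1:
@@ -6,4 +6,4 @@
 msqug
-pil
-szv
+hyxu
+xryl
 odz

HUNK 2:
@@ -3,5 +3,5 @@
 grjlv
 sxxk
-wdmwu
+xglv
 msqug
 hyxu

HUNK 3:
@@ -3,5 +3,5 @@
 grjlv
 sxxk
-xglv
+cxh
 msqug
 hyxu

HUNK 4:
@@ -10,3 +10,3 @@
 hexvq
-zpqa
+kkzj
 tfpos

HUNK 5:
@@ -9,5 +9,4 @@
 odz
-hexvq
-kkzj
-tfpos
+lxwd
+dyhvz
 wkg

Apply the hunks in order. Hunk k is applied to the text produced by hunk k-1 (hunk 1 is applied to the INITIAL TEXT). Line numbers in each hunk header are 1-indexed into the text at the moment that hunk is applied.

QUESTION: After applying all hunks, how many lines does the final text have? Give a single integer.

Hunk 1: at line 6 remove [pil,szv] add [hyxu,xryl] -> 13 lines: mauc qxqzl grjlv sxxk wdmwu msqug hyxu xryl odz hexvq zpqa tfpos wkg
Hunk 2: at line 3 remove [wdmwu] add [xglv] -> 13 lines: mauc qxqzl grjlv sxxk xglv msqug hyxu xryl odz hexvq zpqa tfpos wkg
Hunk 3: at line 3 remove [xglv] add [cxh] -> 13 lines: mauc qxqzl grjlv sxxk cxh msqug hyxu xryl odz hexvq zpqa tfpos wkg
Hunk 4: at line 10 remove [zpqa] add [kkzj] -> 13 lines: mauc qxqzl grjlv sxxk cxh msqug hyxu xryl odz hexvq kkzj tfpos wkg
Hunk 5: at line 9 remove [hexvq,kkzj,tfpos] add [lxwd,dyhvz] -> 12 lines: mauc qxqzl grjlv sxxk cxh msqug hyxu xryl odz lxwd dyhvz wkg
Final line count: 12

Answer: 12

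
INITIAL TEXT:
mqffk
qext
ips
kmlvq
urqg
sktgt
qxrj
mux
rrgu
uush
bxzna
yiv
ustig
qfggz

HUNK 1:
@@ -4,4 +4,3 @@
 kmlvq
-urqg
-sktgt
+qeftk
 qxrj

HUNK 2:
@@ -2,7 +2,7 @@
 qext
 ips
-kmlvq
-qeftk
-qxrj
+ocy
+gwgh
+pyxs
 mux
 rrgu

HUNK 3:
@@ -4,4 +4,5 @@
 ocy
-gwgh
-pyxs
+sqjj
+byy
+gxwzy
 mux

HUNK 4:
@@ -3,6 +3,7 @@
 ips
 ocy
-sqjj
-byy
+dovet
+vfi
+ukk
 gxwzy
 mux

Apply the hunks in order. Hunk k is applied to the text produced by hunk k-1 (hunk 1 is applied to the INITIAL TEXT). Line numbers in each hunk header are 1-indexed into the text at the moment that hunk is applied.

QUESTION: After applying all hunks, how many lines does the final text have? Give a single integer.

Hunk 1: at line 4 remove [urqg,sktgt] add [qeftk] -> 13 lines: mqffk qext ips kmlvq qeftk qxrj mux rrgu uush bxzna yiv ustig qfggz
Hunk 2: at line 2 remove [kmlvq,qeftk,qxrj] add [ocy,gwgh,pyxs] -> 13 lines: mqffk qext ips ocy gwgh pyxs mux rrgu uush bxzna yiv ustig qfggz
Hunk 3: at line 4 remove [gwgh,pyxs] add [sqjj,byy,gxwzy] -> 14 lines: mqffk qext ips ocy sqjj byy gxwzy mux rrgu uush bxzna yiv ustig qfggz
Hunk 4: at line 3 remove [sqjj,byy] add [dovet,vfi,ukk] -> 15 lines: mqffk qext ips ocy dovet vfi ukk gxwzy mux rrgu uush bxzna yiv ustig qfggz
Final line count: 15

Answer: 15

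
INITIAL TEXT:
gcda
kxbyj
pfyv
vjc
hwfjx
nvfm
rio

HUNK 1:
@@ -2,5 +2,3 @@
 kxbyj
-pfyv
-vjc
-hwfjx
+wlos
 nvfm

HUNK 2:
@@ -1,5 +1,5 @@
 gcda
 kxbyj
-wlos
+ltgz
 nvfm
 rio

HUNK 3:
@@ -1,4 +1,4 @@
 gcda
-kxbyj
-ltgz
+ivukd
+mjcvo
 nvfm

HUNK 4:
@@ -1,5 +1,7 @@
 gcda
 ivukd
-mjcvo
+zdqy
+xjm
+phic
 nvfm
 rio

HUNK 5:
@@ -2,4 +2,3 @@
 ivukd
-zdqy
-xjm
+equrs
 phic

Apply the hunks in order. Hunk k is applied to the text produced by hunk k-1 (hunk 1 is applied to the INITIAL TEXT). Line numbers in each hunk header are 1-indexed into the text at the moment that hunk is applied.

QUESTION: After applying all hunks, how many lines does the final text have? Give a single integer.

Hunk 1: at line 2 remove [pfyv,vjc,hwfjx] add [wlos] -> 5 lines: gcda kxbyj wlos nvfm rio
Hunk 2: at line 1 remove [wlos] add [ltgz] -> 5 lines: gcda kxbyj ltgz nvfm rio
Hunk 3: at line 1 remove [kxbyj,ltgz] add [ivukd,mjcvo] -> 5 lines: gcda ivukd mjcvo nvfm rio
Hunk 4: at line 1 remove [mjcvo] add [zdqy,xjm,phic] -> 7 lines: gcda ivukd zdqy xjm phic nvfm rio
Hunk 5: at line 2 remove [zdqy,xjm] add [equrs] -> 6 lines: gcda ivukd equrs phic nvfm rio
Final line count: 6

Answer: 6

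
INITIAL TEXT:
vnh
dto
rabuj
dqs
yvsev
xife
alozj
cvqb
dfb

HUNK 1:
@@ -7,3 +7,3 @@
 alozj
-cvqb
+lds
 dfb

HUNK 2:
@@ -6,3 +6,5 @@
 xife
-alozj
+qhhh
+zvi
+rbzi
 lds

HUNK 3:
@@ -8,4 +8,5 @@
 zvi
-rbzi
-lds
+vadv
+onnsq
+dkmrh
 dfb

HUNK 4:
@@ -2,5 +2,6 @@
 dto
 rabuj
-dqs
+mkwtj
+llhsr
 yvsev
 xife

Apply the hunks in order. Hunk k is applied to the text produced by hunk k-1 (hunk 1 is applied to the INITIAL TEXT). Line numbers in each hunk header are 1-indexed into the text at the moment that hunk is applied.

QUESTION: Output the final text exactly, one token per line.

Hunk 1: at line 7 remove [cvqb] add [lds] -> 9 lines: vnh dto rabuj dqs yvsev xife alozj lds dfb
Hunk 2: at line 6 remove [alozj] add [qhhh,zvi,rbzi] -> 11 lines: vnh dto rabuj dqs yvsev xife qhhh zvi rbzi lds dfb
Hunk 3: at line 8 remove [rbzi,lds] add [vadv,onnsq,dkmrh] -> 12 lines: vnh dto rabuj dqs yvsev xife qhhh zvi vadv onnsq dkmrh dfb
Hunk 4: at line 2 remove [dqs] add [mkwtj,llhsr] -> 13 lines: vnh dto rabuj mkwtj llhsr yvsev xife qhhh zvi vadv onnsq dkmrh dfb

Answer: vnh
dto
rabuj
mkwtj
llhsr
yvsev
xife
qhhh
zvi
vadv
onnsq
dkmrh
dfb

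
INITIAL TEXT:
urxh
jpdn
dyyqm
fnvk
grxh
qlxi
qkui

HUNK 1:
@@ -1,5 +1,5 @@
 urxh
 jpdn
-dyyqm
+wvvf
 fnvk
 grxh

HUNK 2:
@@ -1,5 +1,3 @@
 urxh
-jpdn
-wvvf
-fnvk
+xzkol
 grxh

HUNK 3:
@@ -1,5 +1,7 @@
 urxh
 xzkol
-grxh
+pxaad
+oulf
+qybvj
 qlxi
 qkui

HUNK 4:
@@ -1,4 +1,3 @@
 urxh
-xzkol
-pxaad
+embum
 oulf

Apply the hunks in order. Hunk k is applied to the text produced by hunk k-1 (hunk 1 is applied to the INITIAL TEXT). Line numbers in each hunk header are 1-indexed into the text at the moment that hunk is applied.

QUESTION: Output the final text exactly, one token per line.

Answer: urxh
embum
oulf
qybvj
qlxi
qkui

Derivation:
Hunk 1: at line 1 remove [dyyqm] add [wvvf] -> 7 lines: urxh jpdn wvvf fnvk grxh qlxi qkui
Hunk 2: at line 1 remove [jpdn,wvvf,fnvk] add [xzkol] -> 5 lines: urxh xzkol grxh qlxi qkui
Hunk 3: at line 1 remove [grxh] add [pxaad,oulf,qybvj] -> 7 lines: urxh xzkol pxaad oulf qybvj qlxi qkui
Hunk 4: at line 1 remove [xzkol,pxaad] add [embum] -> 6 lines: urxh embum oulf qybvj qlxi qkui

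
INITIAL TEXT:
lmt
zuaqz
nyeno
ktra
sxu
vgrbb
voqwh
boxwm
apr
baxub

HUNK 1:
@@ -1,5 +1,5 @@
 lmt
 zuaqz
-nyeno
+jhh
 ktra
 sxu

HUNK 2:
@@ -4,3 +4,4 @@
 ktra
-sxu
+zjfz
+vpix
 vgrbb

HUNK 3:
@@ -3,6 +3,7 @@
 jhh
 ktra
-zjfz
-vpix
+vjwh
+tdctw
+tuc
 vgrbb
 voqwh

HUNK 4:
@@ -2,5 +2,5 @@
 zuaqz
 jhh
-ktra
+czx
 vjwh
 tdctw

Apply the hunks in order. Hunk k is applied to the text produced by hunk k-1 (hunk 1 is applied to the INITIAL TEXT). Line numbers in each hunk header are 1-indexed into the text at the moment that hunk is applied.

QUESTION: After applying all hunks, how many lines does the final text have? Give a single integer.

Answer: 12

Derivation:
Hunk 1: at line 1 remove [nyeno] add [jhh] -> 10 lines: lmt zuaqz jhh ktra sxu vgrbb voqwh boxwm apr baxub
Hunk 2: at line 4 remove [sxu] add [zjfz,vpix] -> 11 lines: lmt zuaqz jhh ktra zjfz vpix vgrbb voqwh boxwm apr baxub
Hunk 3: at line 3 remove [zjfz,vpix] add [vjwh,tdctw,tuc] -> 12 lines: lmt zuaqz jhh ktra vjwh tdctw tuc vgrbb voqwh boxwm apr baxub
Hunk 4: at line 2 remove [ktra] add [czx] -> 12 lines: lmt zuaqz jhh czx vjwh tdctw tuc vgrbb voqwh boxwm apr baxub
Final line count: 12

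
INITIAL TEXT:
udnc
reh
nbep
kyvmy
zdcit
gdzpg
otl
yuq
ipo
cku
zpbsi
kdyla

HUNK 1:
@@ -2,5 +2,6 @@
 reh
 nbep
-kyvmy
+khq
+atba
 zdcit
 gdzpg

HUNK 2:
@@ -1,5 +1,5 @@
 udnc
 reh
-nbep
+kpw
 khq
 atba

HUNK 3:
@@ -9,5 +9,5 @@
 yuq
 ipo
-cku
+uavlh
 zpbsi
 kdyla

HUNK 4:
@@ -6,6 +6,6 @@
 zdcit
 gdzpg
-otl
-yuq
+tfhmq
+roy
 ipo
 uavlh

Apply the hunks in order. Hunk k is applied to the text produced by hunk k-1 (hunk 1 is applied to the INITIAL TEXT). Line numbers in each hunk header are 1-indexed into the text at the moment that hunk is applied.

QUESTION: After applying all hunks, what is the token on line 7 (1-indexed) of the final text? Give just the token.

Answer: gdzpg

Derivation:
Hunk 1: at line 2 remove [kyvmy] add [khq,atba] -> 13 lines: udnc reh nbep khq atba zdcit gdzpg otl yuq ipo cku zpbsi kdyla
Hunk 2: at line 1 remove [nbep] add [kpw] -> 13 lines: udnc reh kpw khq atba zdcit gdzpg otl yuq ipo cku zpbsi kdyla
Hunk 3: at line 9 remove [cku] add [uavlh] -> 13 lines: udnc reh kpw khq atba zdcit gdzpg otl yuq ipo uavlh zpbsi kdyla
Hunk 4: at line 6 remove [otl,yuq] add [tfhmq,roy] -> 13 lines: udnc reh kpw khq atba zdcit gdzpg tfhmq roy ipo uavlh zpbsi kdyla
Final line 7: gdzpg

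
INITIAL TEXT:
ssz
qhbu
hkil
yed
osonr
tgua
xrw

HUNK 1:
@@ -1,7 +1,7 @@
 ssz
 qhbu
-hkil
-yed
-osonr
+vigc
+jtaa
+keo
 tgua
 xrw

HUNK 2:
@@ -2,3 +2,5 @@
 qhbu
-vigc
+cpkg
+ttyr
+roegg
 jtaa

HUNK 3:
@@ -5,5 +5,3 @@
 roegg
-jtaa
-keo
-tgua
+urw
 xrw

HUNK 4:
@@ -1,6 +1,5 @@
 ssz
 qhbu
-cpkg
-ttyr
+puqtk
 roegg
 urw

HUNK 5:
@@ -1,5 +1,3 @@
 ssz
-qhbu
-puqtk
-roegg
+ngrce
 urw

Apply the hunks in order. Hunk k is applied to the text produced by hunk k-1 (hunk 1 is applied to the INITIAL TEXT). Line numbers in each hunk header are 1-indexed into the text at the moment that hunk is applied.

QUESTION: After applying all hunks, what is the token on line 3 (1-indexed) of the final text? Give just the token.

Hunk 1: at line 1 remove [hkil,yed,osonr] add [vigc,jtaa,keo] -> 7 lines: ssz qhbu vigc jtaa keo tgua xrw
Hunk 2: at line 2 remove [vigc] add [cpkg,ttyr,roegg] -> 9 lines: ssz qhbu cpkg ttyr roegg jtaa keo tgua xrw
Hunk 3: at line 5 remove [jtaa,keo,tgua] add [urw] -> 7 lines: ssz qhbu cpkg ttyr roegg urw xrw
Hunk 4: at line 1 remove [cpkg,ttyr] add [puqtk] -> 6 lines: ssz qhbu puqtk roegg urw xrw
Hunk 5: at line 1 remove [qhbu,puqtk,roegg] add [ngrce] -> 4 lines: ssz ngrce urw xrw
Final line 3: urw

Answer: urw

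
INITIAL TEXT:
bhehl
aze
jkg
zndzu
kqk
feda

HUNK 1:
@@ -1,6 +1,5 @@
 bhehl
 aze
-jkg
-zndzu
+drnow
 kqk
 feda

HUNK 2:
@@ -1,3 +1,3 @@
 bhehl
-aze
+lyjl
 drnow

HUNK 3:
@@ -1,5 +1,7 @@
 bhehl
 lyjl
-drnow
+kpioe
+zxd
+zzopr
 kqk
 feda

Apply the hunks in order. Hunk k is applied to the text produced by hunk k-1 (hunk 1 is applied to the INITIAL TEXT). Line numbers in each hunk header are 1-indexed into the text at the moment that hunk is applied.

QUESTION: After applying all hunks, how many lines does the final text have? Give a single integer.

Hunk 1: at line 1 remove [jkg,zndzu] add [drnow] -> 5 lines: bhehl aze drnow kqk feda
Hunk 2: at line 1 remove [aze] add [lyjl] -> 5 lines: bhehl lyjl drnow kqk feda
Hunk 3: at line 1 remove [drnow] add [kpioe,zxd,zzopr] -> 7 lines: bhehl lyjl kpioe zxd zzopr kqk feda
Final line count: 7

Answer: 7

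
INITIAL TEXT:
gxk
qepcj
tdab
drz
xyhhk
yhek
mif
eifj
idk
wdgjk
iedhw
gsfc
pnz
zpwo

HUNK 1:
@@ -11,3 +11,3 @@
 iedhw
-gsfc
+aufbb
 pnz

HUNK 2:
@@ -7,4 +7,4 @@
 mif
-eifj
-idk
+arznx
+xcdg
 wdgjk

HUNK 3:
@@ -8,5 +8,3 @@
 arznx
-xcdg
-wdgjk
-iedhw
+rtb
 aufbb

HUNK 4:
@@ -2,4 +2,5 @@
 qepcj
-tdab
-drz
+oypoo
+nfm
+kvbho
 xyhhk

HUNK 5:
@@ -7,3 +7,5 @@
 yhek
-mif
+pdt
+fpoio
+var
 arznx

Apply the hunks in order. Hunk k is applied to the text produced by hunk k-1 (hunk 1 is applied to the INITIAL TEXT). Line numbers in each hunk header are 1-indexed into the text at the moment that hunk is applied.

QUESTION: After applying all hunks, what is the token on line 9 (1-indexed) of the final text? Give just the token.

Answer: fpoio

Derivation:
Hunk 1: at line 11 remove [gsfc] add [aufbb] -> 14 lines: gxk qepcj tdab drz xyhhk yhek mif eifj idk wdgjk iedhw aufbb pnz zpwo
Hunk 2: at line 7 remove [eifj,idk] add [arznx,xcdg] -> 14 lines: gxk qepcj tdab drz xyhhk yhek mif arznx xcdg wdgjk iedhw aufbb pnz zpwo
Hunk 3: at line 8 remove [xcdg,wdgjk,iedhw] add [rtb] -> 12 lines: gxk qepcj tdab drz xyhhk yhek mif arznx rtb aufbb pnz zpwo
Hunk 4: at line 2 remove [tdab,drz] add [oypoo,nfm,kvbho] -> 13 lines: gxk qepcj oypoo nfm kvbho xyhhk yhek mif arznx rtb aufbb pnz zpwo
Hunk 5: at line 7 remove [mif] add [pdt,fpoio,var] -> 15 lines: gxk qepcj oypoo nfm kvbho xyhhk yhek pdt fpoio var arznx rtb aufbb pnz zpwo
Final line 9: fpoio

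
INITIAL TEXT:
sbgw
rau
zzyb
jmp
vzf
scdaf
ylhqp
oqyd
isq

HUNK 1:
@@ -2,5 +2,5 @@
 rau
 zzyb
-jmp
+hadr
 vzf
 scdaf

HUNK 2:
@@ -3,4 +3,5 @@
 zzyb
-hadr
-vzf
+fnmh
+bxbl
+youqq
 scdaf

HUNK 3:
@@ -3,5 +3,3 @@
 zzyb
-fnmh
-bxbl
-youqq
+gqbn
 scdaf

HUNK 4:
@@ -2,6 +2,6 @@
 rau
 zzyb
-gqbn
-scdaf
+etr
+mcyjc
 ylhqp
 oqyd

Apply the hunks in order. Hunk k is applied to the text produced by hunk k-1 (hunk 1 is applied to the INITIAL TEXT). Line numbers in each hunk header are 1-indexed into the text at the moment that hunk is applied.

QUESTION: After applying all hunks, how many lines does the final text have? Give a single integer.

Answer: 8

Derivation:
Hunk 1: at line 2 remove [jmp] add [hadr] -> 9 lines: sbgw rau zzyb hadr vzf scdaf ylhqp oqyd isq
Hunk 2: at line 3 remove [hadr,vzf] add [fnmh,bxbl,youqq] -> 10 lines: sbgw rau zzyb fnmh bxbl youqq scdaf ylhqp oqyd isq
Hunk 3: at line 3 remove [fnmh,bxbl,youqq] add [gqbn] -> 8 lines: sbgw rau zzyb gqbn scdaf ylhqp oqyd isq
Hunk 4: at line 2 remove [gqbn,scdaf] add [etr,mcyjc] -> 8 lines: sbgw rau zzyb etr mcyjc ylhqp oqyd isq
Final line count: 8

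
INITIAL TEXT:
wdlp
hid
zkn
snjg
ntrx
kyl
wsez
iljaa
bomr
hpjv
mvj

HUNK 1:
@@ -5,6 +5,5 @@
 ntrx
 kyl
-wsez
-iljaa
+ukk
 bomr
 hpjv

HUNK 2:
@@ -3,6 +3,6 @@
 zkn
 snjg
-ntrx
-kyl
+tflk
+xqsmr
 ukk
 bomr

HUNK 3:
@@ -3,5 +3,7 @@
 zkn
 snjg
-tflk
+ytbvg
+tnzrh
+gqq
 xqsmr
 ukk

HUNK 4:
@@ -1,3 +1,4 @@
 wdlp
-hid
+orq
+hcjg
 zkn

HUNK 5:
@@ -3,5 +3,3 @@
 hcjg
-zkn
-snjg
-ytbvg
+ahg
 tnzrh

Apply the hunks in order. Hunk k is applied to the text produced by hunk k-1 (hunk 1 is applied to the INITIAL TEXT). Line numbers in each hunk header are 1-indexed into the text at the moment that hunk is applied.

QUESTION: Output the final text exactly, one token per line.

Answer: wdlp
orq
hcjg
ahg
tnzrh
gqq
xqsmr
ukk
bomr
hpjv
mvj

Derivation:
Hunk 1: at line 5 remove [wsez,iljaa] add [ukk] -> 10 lines: wdlp hid zkn snjg ntrx kyl ukk bomr hpjv mvj
Hunk 2: at line 3 remove [ntrx,kyl] add [tflk,xqsmr] -> 10 lines: wdlp hid zkn snjg tflk xqsmr ukk bomr hpjv mvj
Hunk 3: at line 3 remove [tflk] add [ytbvg,tnzrh,gqq] -> 12 lines: wdlp hid zkn snjg ytbvg tnzrh gqq xqsmr ukk bomr hpjv mvj
Hunk 4: at line 1 remove [hid] add [orq,hcjg] -> 13 lines: wdlp orq hcjg zkn snjg ytbvg tnzrh gqq xqsmr ukk bomr hpjv mvj
Hunk 5: at line 3 remove [zkn,snjg,ytbvg] add [ahg] -> 11 lines: wdlp orq hcjg ahg tnzrh gqq xqsmr ukk bomr hpjv mvj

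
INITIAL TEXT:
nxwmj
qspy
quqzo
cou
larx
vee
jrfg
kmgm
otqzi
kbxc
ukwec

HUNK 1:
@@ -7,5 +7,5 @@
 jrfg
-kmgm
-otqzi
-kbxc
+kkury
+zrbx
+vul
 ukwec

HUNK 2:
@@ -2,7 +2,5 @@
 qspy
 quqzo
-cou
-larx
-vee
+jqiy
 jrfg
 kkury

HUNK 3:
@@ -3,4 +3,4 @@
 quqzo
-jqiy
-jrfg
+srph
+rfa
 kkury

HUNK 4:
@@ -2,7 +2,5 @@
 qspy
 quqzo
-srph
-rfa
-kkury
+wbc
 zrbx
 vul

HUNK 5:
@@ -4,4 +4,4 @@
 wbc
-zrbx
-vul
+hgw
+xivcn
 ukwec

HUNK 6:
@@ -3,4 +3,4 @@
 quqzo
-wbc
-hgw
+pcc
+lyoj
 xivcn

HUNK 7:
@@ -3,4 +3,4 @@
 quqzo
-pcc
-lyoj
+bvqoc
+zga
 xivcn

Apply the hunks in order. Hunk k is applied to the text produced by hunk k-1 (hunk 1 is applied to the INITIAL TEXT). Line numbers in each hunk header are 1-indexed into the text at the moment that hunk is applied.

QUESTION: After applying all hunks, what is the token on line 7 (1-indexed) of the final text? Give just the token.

Hunk 1: at line 7 remove [kmgm,otqzi,kbxc] add [kkury,zrbx,vul] -> 11 lines: nxwmj qspy quqzo cou larx vee jrfg kkury zrbx vul ukwec
Hunk 2: at line 2 remove [cou,larx,vee] add [jqiy] -> 9 lines: nxwmj qspy quqzo jqiy jrfg kkury zrbx vul ukwec
Hunk 3: at line 3 remove [jqiy,jrfg] add [srph,rfa] -> 9 lines: nxwmj qspy quqzo srph rfa kkury zrbx vul ukwec
Hunk 4: at line 2 remove [srph,rfa,kkury] add [wbc] -> 7 lines: nxwmj qspy quqzo wbc zrbx vul ukwec
Hunk 5: at line 4 remove [zrbx,vul] add [hgw,xivcn] -> 7 lines: nxwmj qspy quqzo wbc hgw xivcn ukwec
Hunk 6: at line 3 remove [wbc,hgw] add [pcc,lyoj] -> 7 lines: nxwmj qspy quqzo pcc lyoj xivcn ukwec
Hunk 7: at line 3 remove [pcc,lyoj] add [bvqoc,zga] -> 7 lines: nxwmj qspy quqzo bvqoc zga xivcn ukwec
Final line 7: ukwec

Answer: ukwec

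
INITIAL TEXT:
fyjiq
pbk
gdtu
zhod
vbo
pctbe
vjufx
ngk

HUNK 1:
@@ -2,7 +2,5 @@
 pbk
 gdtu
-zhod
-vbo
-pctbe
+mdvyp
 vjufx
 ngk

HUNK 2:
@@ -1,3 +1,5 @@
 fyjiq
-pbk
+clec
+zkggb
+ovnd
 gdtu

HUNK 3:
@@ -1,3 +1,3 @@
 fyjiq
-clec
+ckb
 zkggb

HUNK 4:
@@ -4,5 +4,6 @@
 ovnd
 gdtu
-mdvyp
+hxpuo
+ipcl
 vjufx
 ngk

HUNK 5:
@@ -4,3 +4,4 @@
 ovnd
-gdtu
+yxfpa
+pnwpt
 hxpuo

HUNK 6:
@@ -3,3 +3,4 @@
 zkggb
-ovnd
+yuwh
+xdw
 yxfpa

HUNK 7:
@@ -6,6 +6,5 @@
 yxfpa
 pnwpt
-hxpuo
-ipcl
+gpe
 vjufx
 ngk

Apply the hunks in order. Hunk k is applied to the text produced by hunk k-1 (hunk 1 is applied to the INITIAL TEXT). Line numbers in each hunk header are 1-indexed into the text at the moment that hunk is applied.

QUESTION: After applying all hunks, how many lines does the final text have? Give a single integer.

Hunk 1: at line 2 remove [zhod,vbo,pctbe] add [mdvyp] -> 6 lines: fyjiq pbk gdtu mdvyp vjufx ngk
Hunk 2: at line 1 remove [pbk] add [clec,zkggb,ovnd] -> 8 lines: fyjiq clec zkggb ovnd gdtu mdvyp vjufx ngk
Hunk 3: at line 1 remove [clec] add [ckb] -> 8 lines: fyjiq ckb zkggb ovnd gdtu mdvyp vjufx ngk
Hunk 4: at line 4 remove [mdvyp] add [hxpuo,ipcl] -> 9 lines: fyjiq ckb zkggb ovnd gdtu hxpuo ipcl vjufx ngk
Hunk 5: at line 4 remove [gdtu] add [yxfpa,pnwpt] -> 10 lines: fyjiq ckb zkggb ovnd yxfpa pnwpt hxpuo ipcl vjufx ngk
Hunk 6: at line 3 remove [ovnd] add [yuwh,xdw] -> 11 lines: fyjiq ckb zkggb yuwh xdw yxfpa pnwpt hxpuo ipcl vjufx ngk
Hunk 7: at line 6 remove [hxpuo,ipcl] add [gpe] -> 10 lines: fyjiq ckb zkggb yuwh xdw yxfpa pnwpt gpe vjufx ngk
Final line count: 10

Answer: 10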